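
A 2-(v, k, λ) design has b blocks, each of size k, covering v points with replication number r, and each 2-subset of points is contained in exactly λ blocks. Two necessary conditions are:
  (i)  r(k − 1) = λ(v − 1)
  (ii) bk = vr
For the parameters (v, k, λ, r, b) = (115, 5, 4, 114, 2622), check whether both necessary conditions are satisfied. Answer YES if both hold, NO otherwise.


Condition (i): r(k − 1) = 114·4 = 456; λ(v − 1) = 4·114 = 456. Match? YES.
Condition (ii): bk = 2622·5 = 13110; vr = 115·114 = 13110. Match? YES.
Both conditions hold? YES.

YES


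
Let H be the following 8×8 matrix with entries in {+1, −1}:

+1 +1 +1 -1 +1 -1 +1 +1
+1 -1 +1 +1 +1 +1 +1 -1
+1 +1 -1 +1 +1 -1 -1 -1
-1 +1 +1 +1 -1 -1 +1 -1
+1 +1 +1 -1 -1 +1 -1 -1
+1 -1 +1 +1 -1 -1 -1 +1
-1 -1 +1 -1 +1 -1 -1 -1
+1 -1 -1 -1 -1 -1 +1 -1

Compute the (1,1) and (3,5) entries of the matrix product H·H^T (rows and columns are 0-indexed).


Row 1 of H: [1, -1, 1, 1, 1, 1, 1, -1].
Row 3 of H: [-1, 1, 1, 1, -1, -1, 1, -1].
Row 5 of H: [1, -1, 1, 1, -1, -1, -1, 1].
(H·H^T)[1][1] = Σ_j H[1][j]·H[1][j] = (1)² + (-1)² + (1)² + (1)² + (1)² + (1)² + (1)² + (-1)² = 1 + 1 + 1 + 1 + 1 + 1 + 1 + 1 = 8.
(H·H^T)[3][5] = Σ_j H[3][j]·H[5][j] = (-1)·(1) + (1)·(-1) + (1)·(1) + (1)·(1) + (-1)·(-1) + (-1)·(-1) + (1)·(-1) + (-1)·(1) = -1 + -1 + 1 + 1 + 1 + 1 + -1 + -1 = 0.
So rows 3 and 5 are orthogonal; the diagonal entry equals n = 8.

(1,1) entry = 8; (3,5) entry = 0.


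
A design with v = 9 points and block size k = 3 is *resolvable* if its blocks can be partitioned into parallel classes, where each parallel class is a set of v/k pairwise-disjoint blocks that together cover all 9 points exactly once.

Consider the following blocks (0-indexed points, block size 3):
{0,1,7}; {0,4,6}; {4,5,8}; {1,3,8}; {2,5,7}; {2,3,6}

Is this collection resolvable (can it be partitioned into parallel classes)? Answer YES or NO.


v = 9, block size k = 3, number of blocks = 6.
For resolvability, blocks must partition into parallel classes of size v/k = 3.
Total blocks must therefore be a multiple of 3: 6 = 3·2 + 0 ⇒ divisible ✓.
Greedy packing gives 2 candidate class(es). Each should be a full parallel class (size 3, covers all 9 points).
  Class 1 (3 blocks): {0,1,7}; {4,5,8}; {2,3,6}. Points covered: [0, 1, 2, 3, 4, 5, 6, 7, 8].
  Class 2 (3 blocks): {0,4,6}; {1,3,8}; {2,5,7}. Points covered: [0, 1, 2, 3, 4, 5, 6, 7, 8].
All classes full (size 3)? YES. All classes cover every point? YES.
Resolvable? YES.

YES


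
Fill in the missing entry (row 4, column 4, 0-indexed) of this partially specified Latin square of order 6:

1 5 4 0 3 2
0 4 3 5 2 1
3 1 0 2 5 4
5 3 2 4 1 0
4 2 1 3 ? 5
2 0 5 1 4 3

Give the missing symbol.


Row 4 contains symbols [1, 2, 3, 4, 5] — missing [0].
Column 4 contains symbols [1, 2, 3, 4, 5] — missing [0].
The missing symbol must appear in both missing sets; intersection = [0].
Therefore the hidden value is 0.

Missing value = 0.


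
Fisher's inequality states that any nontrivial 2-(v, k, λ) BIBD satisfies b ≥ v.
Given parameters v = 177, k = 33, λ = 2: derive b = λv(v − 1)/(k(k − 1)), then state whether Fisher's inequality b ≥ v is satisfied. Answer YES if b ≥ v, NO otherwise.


r = λ(v − 1)/(k − 1) = 2·176/32 = 11.
b = vr/k = 177·11/33 = 59.
Fisher's inequality: b ≥ v ⇔ 59 ≥ 177? NO.

NO


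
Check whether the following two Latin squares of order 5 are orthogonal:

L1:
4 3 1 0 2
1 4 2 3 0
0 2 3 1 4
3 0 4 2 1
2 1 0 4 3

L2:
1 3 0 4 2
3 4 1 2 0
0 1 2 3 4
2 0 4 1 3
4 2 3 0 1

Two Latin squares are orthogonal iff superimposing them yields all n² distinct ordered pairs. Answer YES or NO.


Form the n² = 25 superimposed pairs (L1[i][j], L2[i][j]), row by row (rows and columns indexed from 0):
row 0: (4,1) (3,3) (1,0) (0,4) (2,2)
row 1: (1,3) (4,4) (2,1) (3,2) (0,0)
row 2: (0,0) (2,1) (3,2) (1,3) (4,4)
row 3: (3,2) (0,0) (4,4) (2,1) (1,3)
row 4: (2,4) (1,2) (0,3) (4,0) (3,1)
Orthogonality requires all 25 pairs distinct.
But the pair (0,0) repeats: cell (1,4) has L1 = 0, L2 = 0, and cell (2,0) has L1 = 0, L2 = 0.
A repeated pair means some other pair never occurs (only 15 distinct pairs out of 25), so the squares are not orthogonal.
Conclusion: NO.

NO


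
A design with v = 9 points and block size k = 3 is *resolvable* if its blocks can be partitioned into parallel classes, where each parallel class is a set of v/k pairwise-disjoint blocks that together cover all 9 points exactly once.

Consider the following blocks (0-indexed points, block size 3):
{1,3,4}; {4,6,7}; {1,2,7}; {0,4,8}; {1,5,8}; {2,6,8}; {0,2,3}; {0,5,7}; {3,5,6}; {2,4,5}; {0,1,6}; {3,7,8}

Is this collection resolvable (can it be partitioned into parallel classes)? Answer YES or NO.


v = 9, block size k = 3, number of blocks = 12.
For resolvability, blocks must partition into parallel classes of size v/k = 3.
Total blocks must therefore be a multiple of 3: 12 = 3·4 + 0 ⇒ divisible ✓.
Greedy packing gives 4 candidate class(es). Each should be a full parallel class (size 3, covers all 9 points).
  Class 1 (3 blocks): {1,3,4}; {2,6,8}; {0,5,7}. Points covered: [0, 1, 2, 3, 4, 5, 6, 7, 8].
  Class 2 (3 blocks): {4,6,7}; {1,5,8}; {0,2,3}. Points covered: [0, 1, 2, 3, 4, 5, 6, 7, 8].
  Class 3 (3 blocks): {1,2,7}; {0,4,8}; {3,5,6}. Points covered: [0, 1, 2, 3, 4, 5, 6, 7, 8].
  Class 4 (3 blocks): {2,4,5}; {0,1,6}; {3,7,8}. Points covered: [0, 1, 2, 3, 4, 5, 6, 7, 8].
All classes full (size 3)? YES. All classes cover every point? YES.
Resolvable? YES.

YES


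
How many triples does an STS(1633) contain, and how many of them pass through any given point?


An STS(v) is a 2-(v, 3, 1) BIBD: block size k = 3, λ = 1.
Replication: r(k − 1) = λ(v − 1) ⇒ r·2 = 1633 − 1 = 1632 ⇒ r = 816.
Block count: bk = vr ⇒ b·3 = 1633·816 = 1332528 ⇒ b = 444176.
(Check via b = v(v − 1)/6 = 1633·1632/6 = 2665056/6 = 444176.)

r = 816, b = 444176.


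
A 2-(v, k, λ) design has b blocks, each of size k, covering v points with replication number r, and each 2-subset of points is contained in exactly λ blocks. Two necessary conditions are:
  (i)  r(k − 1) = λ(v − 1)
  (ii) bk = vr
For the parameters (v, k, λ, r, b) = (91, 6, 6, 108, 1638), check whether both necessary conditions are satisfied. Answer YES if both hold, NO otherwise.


Condition (i): r(k − 1) = 108·5 = 540; λ(v − 1) = 6·90 = 540. Match? YES.
Condition (ii): bk = 1638·6 = 9828; vr = 91·108 = 9828. Match? YES.
Both conditions hold? YES.

YES


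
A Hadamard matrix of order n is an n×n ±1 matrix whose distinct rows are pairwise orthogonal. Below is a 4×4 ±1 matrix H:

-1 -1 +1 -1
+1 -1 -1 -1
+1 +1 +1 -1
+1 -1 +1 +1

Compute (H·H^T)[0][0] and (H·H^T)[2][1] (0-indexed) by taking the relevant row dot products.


Row 0 of H: [-1, -1, 1, -1].
Row 1 of H: [1, -1, -1, -1].
Row 2 of H: [1, 1, 1, -1].
(H·H^T)[0][0] = Σ_j H[0][j]·H[0][j] = (-1)² + (-1)² + (1)² + (-1)² = 1 + 1 + 1 + 1 = 4.
(H·H^T)[2][1] = Σ_j H[2][j]·H[1][j] = (1)·(1) + (1)·(-1) + (1)·(-1) + (-1)·(-1) = 1 + -1 + -1 + 1 = 0.
So rows 2 and 1 are orthogonal; the diagonal entry equals n = 4.

(0,0) entry = 4; (2,1) entry = 0.


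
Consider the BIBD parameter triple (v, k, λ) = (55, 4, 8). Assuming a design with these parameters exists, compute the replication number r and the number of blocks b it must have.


Any 2-(v, k, λ) BIBD satisfies two necessary conditions:
  (i)  Each point sits in r blocks, and counting incidences through any fixed point gives r(k − 1) = λ(v − 1), so r = λ(v − 1)/(k − 1).
  (ii) Total incidences bk = vr, so b = vr/k.
Step 1: r = λ(v − 1)/(k − 1) = 8·(55 − 1)/(4 − 1) = 8·54/3 = 432/3 = 144.
Step 2: b = vr/k = 55·144/4 = 7920/4 = 1980.
Check integrality: r = 144 ∈ Z ✓, b = 1980 ∈ Z ✓.
(These identities are necessary conditions: they determine r and b for any design with these parameters, but do not by themselves prove that one exists.)

r = 144, b = 1980.


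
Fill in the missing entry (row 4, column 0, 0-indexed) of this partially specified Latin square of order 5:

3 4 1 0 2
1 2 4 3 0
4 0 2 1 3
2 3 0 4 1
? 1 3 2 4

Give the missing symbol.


Row 4 contains symbols [1, 2, 3, 4] — missing [0].
Column 0 contains symbols [1, 2, 3, 4] — missing [0].
The missing symbol must appear in both missing sets; intersection = [0].
Therefore the hidden value is 0.

Missing value = 0.


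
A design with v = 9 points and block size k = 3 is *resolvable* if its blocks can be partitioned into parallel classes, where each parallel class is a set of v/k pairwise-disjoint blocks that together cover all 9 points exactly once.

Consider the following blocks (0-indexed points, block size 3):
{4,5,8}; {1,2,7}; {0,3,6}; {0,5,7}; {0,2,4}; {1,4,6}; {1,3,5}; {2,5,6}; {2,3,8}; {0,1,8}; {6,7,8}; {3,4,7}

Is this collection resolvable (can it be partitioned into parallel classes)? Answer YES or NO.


v = 9, block size k = 3, number of blocks = 12.
For resolvability, blocks must partition into parallel classes of size v/k = 3.
Total blocks must therefore be a multiple of 3: 12 = 3·4 + 0 ⇒ divisible ✓.
Greedy packing gives 4 candidate class(es). Each should be a full parallel class (size 3, covers all 9 points).
  Class 1 (3 blocks): {4,5,8}; {1,2,7}; {0,3,6}. Points covered: [0, 1, 2, 3, 4, 5, 6, 7, 8].
  Class 2 (3 blocks): {0,5,7}; {1,4,6}; {2,3,8}. Points covered: [0, 1, 2, 3, 4, 5, 6, 7, 8].
  Class 3 (3 blocks): {0,2,4}; {1,3,5}; {6,7,8}. Points covered: [0, 1, 2, 3, 4, 5, 6, 7, 8].
  Class 4 (3 blocks): {2,5,6}; {0,1,8}; {3,4,7}. Points covered: [0, 1, 2, 3, 4, 5, 6, 7, 8].
All classes full (size 3)? YES. All classes cover every point? YES.
Resolvable? YES.

YES


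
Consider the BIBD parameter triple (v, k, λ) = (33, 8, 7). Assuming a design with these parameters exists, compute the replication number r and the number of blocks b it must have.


Any 2-(v, k, λ) BIBD satisfies two necessary conditions:
  (i)  Each point sits in r blocks, and counting incidences through any fixed point gives r(k − 1) = λ(v − 1), so r = λ(v − 1)/(k − 1).
  (ii) Total incidences bk = vr, so b = vr/k.
Step 1: r = λ(v − 1)/(k − 1) = 7·(33 − 1)/(8 − 1) = 7·32/7 = 224/7 = 32.
Step 2: b = vr/k = 33·32/8 = 1056/8 = 132.
Check integrality: r = 32 ∈ Z ✓, b = 132 ∈ Z ✓.
(These identities are necessary conditions: they determine r and b for any design with these parameters, but do not by themselves prove that one exists.)

r = 32, b = 132.


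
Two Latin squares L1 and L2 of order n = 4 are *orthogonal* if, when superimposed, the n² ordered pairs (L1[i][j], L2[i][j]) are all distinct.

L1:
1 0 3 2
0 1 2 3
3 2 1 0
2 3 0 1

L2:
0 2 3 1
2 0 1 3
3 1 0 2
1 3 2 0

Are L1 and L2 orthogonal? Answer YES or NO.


Form the n² = 16 superimposed pairs (L1[i][j], L2[i][j]), row by row (rows and columns indexed from 0):
row 0: (1,0) (0,2) (3,3) (2,1)
row 1: (0,2) (1,0) (2,1) (3,3)
row 2: (3,3) (2,1) (1,0) (0,2)
row 3: (2,1) (3,3) (0,2) (1,0)
Orthogonality requires all 16 pairs distinct.
But the pair (0,2) repeats: cell (0,1) has L1 = 0, L2 = 2, and cell (1,0) has L1 = 0, L2 = 2.
A repeated pair means some other pair never occurs (only 4 distinct pairs out of 16), so the squares are not orthogonal.
Conclusion: NO.

NO


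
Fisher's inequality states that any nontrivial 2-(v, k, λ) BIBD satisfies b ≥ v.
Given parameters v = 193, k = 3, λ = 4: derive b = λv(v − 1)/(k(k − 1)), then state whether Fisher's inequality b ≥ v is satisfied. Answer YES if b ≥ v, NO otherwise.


b = λv(v − 1)/(k(k − 1)) = 4·193·192/(3·2) = 148224/6 = 24704.
Compare with v = 193: b ≥ v, so Fisher's inequality holds.

YES


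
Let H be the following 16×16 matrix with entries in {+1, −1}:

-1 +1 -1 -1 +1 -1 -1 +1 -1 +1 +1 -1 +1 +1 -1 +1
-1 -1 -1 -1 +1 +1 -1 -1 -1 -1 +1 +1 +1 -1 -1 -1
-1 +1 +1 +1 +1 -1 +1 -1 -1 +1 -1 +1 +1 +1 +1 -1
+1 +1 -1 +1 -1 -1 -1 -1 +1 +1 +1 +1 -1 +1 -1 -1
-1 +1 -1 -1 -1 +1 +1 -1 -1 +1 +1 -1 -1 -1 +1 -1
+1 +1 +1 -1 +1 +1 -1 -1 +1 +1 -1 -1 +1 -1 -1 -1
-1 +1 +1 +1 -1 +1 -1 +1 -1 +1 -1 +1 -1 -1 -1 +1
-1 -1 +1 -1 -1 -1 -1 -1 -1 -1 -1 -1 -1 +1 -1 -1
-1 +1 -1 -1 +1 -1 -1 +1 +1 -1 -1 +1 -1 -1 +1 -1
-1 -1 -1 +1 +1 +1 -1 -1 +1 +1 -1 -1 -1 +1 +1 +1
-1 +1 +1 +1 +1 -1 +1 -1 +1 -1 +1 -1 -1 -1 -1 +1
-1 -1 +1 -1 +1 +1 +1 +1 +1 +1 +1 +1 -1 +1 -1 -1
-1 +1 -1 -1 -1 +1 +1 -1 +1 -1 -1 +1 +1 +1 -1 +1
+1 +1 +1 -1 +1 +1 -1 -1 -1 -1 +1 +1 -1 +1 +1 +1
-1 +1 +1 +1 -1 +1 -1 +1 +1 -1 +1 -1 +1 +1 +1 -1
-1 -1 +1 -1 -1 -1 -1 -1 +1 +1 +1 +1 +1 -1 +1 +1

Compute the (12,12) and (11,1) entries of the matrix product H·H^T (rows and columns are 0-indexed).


Row 1 of H: [-1, -1, -1, -1, 1, 1, -1, -1, -1, -1, 1, 1, 1, -1, -1, -1].
Row 11 of H: [-1, -1, 1, -1, 1, 1, 1, 1, 1, 1, 1, 1, -1, 1, -1, -1].
Row 12 of H: [-1, 1, -1, -1, -1, 1, 1, -1, 1, -1, -1, 1, 1, 1, -1, 1].
(H·H^T)[12][12] = Σ_j H[12][j]·H[12][j] = (-1)² + (1)² + (-1)² + (-1)² + (-1)² + (1)² + (1)² + (-1)² + (1)² + (-1)² + (-1)² + (1)² + (1)² + (1)² + (-1)² + (1)² = 1 + 1 + 1 + 1 + 1 + 1 + 1 + 1 + 1 + 1 + 1 + 1 + 1 + 1 + 1 + 1 = 16.
(H·H^T)[11][1] = Σ_j H[11][j]·H[1][j] = (-1)·(-1) + (-1)·(-1) + (1)·(-1) + (-1)·(-1) + (1)·(1) + (1)·(1) + (1)·(-1) + (1)·(-1) + (1)·(-1) + (1)·(-1) + (1)·(1) + (1)·(1) + (-1)·(1) + (1)·(-1) + (-1)·(-1) + (-1)·(-1) = 1 + 1 + -1 + 1 + 1 + 1 + -1 + -1 + -1 + -1 + 1 + 1 + -1 + -1 + 1 + 1 = 2.
Rows 11 and 1 are not orthogonal (dot product = 2 ≠ 0), so H is not a Hadamard matrix.

(12,12) entry = 16; (11,1) entry = 2.


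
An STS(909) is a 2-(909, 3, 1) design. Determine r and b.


An STS(v) is a 2-(v, 3, 1) BIBD: block size k = 3, λ = 1.
Replication: r(k − 1) = λ(v − 1) ⇒ r·2 = 909 − 1 = 908 ⇒ r = 454.
Block count: b = v(v − 1)/6 = 909·908/6 = 825372/6 = 137562.

r = 454, b = 137562.


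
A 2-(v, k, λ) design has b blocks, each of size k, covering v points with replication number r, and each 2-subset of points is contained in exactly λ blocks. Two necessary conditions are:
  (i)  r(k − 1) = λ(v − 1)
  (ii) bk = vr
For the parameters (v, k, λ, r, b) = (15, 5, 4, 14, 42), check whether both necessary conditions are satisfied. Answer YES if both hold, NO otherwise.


Condition (i): r(k − 1) = 14·4 = 56; λ(v − 1) = 4·14 = 56. Match? YES.
Condition (ii): bk = 42·5 = 210; vr = 15·14 = 210. Match? YES.
Both conditions hold? YES.

YES


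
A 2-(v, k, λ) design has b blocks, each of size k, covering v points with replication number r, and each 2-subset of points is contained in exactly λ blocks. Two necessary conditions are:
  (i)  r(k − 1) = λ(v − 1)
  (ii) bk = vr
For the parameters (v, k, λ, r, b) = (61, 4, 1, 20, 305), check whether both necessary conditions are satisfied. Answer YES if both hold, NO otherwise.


Condition (i): r(k − 1) = 20·3 = 60; λ(v − 1) = 1·60 = 60. Match? YES.
Condition (ii): bk = 305·4 = 1220; vr = 61·20 = 1220. Match? YES.
Both conditions hold? YES.

YES


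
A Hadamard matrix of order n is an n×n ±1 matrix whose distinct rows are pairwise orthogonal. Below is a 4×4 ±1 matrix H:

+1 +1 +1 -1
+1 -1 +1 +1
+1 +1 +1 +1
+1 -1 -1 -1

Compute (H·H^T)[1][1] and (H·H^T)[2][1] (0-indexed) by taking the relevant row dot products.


Row 1 of H: [1, -1, 1, 1].
Row 2 of H: [1, 1, 1, 1].
(H·H^T)[1][1] = Σ_j H[1][j]·H[1][j] = (1)² + (-1)² + (1)² + (1)² = 1 + 1 + 1 + 1 = 4.
(H·H^T)[2][1] = Σ_j H[2][j]·H[1][j] = (1)·(1) + (1)·(-1) + (1)·(1) + (1)·(1) = 1 + -1 + 1 + 1 = 2.
Rows 2 and 1 are not orthogonal (dot product = 2 ≠ 0), so H is not a Hadamard matrix.

(1,1) entry = 4; (2,1) entry = 2.


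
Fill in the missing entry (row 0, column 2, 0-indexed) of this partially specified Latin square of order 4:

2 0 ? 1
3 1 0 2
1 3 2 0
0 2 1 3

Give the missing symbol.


Row 0 contains symbols [0, 1, 2] — missing [3].
Column 2 contains symbols [0, 1, 2] — missing [3].
The missing symbol must appear in both missing sets; intersection = [3].
Therefore the hidden value is 3.

Missing value = 3.


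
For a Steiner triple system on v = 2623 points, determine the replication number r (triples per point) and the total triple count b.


An STS(v) is a 2-(v, 3, 1) BIBD: block size k = 3, λ = 1.
Replication: r(k − 1) = λ(v − 1) ⇒ r·2 = 2623 − 1 = 2622 ⇒ r = 1311.
Block count: b = v(v − 1)/6 = 2623·2622/6 = 6877506/6 = 1146251.

r = 1311, b = 1146251.


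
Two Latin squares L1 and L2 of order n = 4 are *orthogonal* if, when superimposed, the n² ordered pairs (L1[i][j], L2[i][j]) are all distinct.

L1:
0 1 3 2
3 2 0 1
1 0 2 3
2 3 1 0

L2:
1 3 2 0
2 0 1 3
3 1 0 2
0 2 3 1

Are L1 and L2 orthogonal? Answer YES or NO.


Form the n² = 16 superimposed pairs (L1[i][j], L2[i][j]), row by row (rows and columns indexed from 0):
row 0: (0,1) (1,3) (3,2) (2,0)
row 1: (3,2) (2,0) (0,1) (1,3)
row 2: (1,3) (0,1) (2,0) (3,2)
row 3: (2,0) (3,2) (1,3) (0,1)
Orthogonality requires all 16 pairs distinct.
But the pair (3,2) repeats: cell (0,2) has L1 = 3, L2 = 2, and cell (1,0) has L1 = 3, L2 = 2.
A repeated pair means some other pair never occurs (only 4 distinct pairs out of 16), so the squares are not orthogonal.
Conclusion: NO.

NO


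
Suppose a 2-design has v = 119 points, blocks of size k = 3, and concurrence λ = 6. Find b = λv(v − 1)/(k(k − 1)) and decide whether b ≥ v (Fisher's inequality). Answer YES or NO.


b = λv(v − 1)/(k(k − 1)) = 6·119·118/(3·2) = 84252/6 = 14042.
Compare with v = 119: b ≥ v, so Fisher's inequality holds.

YES


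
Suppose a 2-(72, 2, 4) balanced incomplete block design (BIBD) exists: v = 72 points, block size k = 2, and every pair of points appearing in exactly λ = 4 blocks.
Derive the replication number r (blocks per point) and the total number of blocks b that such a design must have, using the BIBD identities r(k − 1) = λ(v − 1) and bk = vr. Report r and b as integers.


Any 2-(v, k, λ) BIBD satisfies two necessary conditions:
  (i)  Each point sits in r blocks, and counting incidences through any fixed point gives r(k − 1) = λ(v − 1), so r = λ(v − 1)/(k − 1).
  (ii) Total incidences bk = vr, so b = vr/k.
Step 1: r = λ(v − 1)/(k − 1) = 4·(72 − 1)/(2 − 1) = 4·71/1 = 284/1 = 284.
Step 2: b = vr/k = 72·284/2 = 20448/2 = 10224.
Check integrality: r = 284 ∈ Z ✓, b = 10224 ∈ Z ✓.
(These identities are necessary conditions: they determine r and b for any design with these parameters, but do not by themselves prove that one exists.)

r = 284, b = 10224.


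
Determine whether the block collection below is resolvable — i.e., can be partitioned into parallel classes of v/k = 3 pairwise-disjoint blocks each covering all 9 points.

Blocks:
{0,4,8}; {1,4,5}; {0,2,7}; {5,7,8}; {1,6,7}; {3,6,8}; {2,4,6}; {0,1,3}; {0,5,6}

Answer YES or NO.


v = 9, block size k = 3, number of blocks = 9.
For resolvability, blocks must partition into parallel classes of size v/k = 3.
Total blocks must therefore be a multiple of 3: 9 = 3·3 + 0 ⇒ divisible ✓.
Consider block {0,4,8}. The only other block(s) in the collection disjoint from it are {1,6,7} — just 1 block(s). Any parallel class containing {0,4,8} would need 2 other blocks each disjoint from it, so no parallel class of size 3 can contain {0,4,8}.
Since every block must belong to some parallel class in a resolution, the collection cannot be partitioned into parallel classes.
Resolvable? NO.

NO


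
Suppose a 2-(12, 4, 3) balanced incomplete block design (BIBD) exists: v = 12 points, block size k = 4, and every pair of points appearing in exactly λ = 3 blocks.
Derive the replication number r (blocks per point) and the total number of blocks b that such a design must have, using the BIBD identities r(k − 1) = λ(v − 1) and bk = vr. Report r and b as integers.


Any 2-(v, k, λ) BIBD satisfies two necessary conditions:
  (i)  Each point sits in r blocks, and counting incidences through any fixed point gives r(k − 1) = λ(v − 1), so r = λ(v − 1)/(k − 1).
  (ii) Total incidences bk = vr, so b = vr/k.
Step 1: r = λ(v − 1)/(k − 1) = 3·(12 − 1)/(4 − 1) = 3·11/3 = 33/3 = 11.
Step 2: b = vr/k = 12·11/4 = 132/4 = 33.
Check integrality: r = 11 ∈ Z ✓, b = 33 ∈ Z ✓.
(These identities are necessary conditions: they determine r and b for any design with these parameters, but do not by themselves prove that one exists.)

r = 11, b = 33.


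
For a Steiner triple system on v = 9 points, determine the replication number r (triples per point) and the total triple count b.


An STS(v) is a 2-(v, 3, 1) BIBD: block size k = 3, λ = 1.
Replication: r(k − 1) = λ(v − 1) ⇒ r·2 = 9 − 1 = 8 ⇒ r = 4.
Block count: b = v(v − 1)/6 = 9·8/6 = 72/6 = 12.

r = 4, b = 12.


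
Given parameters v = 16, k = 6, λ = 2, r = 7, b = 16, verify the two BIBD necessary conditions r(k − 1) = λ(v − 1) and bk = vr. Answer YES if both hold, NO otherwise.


Condition (i): r(k − 1) = 7·5 = 35; λ(v − 1) = 2·15 = 30. Match? NO.
Condition (ii): bk = 16·6 = 96; vr = 16·7 = 112. Match? NO.
Both conditions hold? NO.

NO


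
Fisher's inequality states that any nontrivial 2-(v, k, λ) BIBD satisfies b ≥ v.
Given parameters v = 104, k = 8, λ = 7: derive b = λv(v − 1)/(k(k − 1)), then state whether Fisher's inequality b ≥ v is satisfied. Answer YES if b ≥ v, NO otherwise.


b = λv(v − 1)/(k(k − 1)) = 7·104·103/(8·7) = 74984/56 = 1339.
Compare with v = 104: b ≥ v, so Fisher's inequality holds.

YES


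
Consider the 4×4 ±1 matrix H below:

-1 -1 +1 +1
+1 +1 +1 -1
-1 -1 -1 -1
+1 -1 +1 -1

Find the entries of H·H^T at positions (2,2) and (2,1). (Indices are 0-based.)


Row 1 of H: [1, 1, 1, -1].
Row 2 of H: [-1, -1, -1, -1].
(H·H^T)[2][2] = Σ_j H[2][j]·H[2][j] = (-1)² + (-1)² + (-1)² + (-1)² = 1 + 1 + 1 + 1 = 4.
(H·H^T)[2][1] = Σ_j H[2][j]·H[1][j] = (-1)·(1) + (-1)·(1) + (-1)·(1) + (-1)·(-1) = -1 + -1 + -1 + 1 = -2.
Rows 2 and 1 are not orthogonal (dot product = -2 ≠ 0), so H is not a Hadamard matrix.

(2,2) entry = 4; (2,1) entry = -2.


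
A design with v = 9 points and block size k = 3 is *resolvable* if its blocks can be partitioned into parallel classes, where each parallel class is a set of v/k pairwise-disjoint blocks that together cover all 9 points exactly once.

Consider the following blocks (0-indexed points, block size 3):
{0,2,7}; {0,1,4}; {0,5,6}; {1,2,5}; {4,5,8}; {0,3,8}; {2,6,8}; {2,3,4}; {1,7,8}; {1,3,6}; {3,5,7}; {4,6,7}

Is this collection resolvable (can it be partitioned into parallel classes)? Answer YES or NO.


v = 9, block size k = 3, number of blocks = 12.
For resolvability, blocks must partition into parallel classes of size v/k = 3.
Total blocks must therefore be a multiple of 3: 12 = 3·4 + 0 ⇒ divisible ✓.
Greedy packing gives 4 candidate class(es). Each should be a full parallel class (size 3, covers all 9 points).
  Class 1 (3 blocks): {0,2,7}; {4,5,8}; {1,3,6}. Points covered: [0, 1, 2, 3, 4, 5, 6, 7, 8].
  Class 2 (3 blocks): {0,1,4}; {2,6,8}; {3,5,7}. Points covered: [0, 1, 2, 3, 4, 5, 6, 7, 8].
  Class 3 (3 blocks): {0,5,6}; {2,3,4}; {1,7,8}. Points covered: [0, 1, 2, 3, 4, 5, 6, 7, 8].
  Class 4 (3 blocks): {1,2,5}; {0,3,8}; {4,6,7}. Points covered: [0, 1, 2, 3, 4, 5, 6, 7, 8].
All classes full (size 3)? YES. All classes cover every point? YES.
Resolvable? YES.

YES


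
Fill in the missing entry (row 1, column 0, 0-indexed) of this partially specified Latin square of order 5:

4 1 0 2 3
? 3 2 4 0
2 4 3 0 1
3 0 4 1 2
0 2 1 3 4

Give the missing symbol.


Row 1 contains symbols [0, 2, 3, 4] — missing [1].
Column 0 contains symbols [0, 2, 3, 4] — missing [1].
The missing symbol must appear in both missing sets; intersection = [1].
Therefore the hidden value is 1.

Missing value = 1.


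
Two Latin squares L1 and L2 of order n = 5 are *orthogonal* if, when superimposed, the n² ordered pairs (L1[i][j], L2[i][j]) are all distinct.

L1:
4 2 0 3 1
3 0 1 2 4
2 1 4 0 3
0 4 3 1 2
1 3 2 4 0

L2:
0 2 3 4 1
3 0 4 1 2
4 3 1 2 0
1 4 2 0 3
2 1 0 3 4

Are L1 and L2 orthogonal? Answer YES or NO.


Form the n² = 25 superimposed pairs (L1[i][j], L2[i][j]), row by row (rows and columns indexed from 0):
row 0: (4,0) (2,2) (0,3) (3,4) (1,1)
row 1: (3,3) (0,0) (1,4) (2,1) (4,2)
row 2: (2,4) (1,3) (4,1) (0,2) (3,0)
row 3: (0,1) (4,4) (3,2) (1,0) (2,3)
row 4: (1,2) (3,1) (2,0) (4,3) (0,4)
Orthogonality requires all 25 pairs distinct.
Check by first coordinate: for each symbol s of L1, list the L2 entries in the n cells where L1 = s; they must all differ.
  L1 = 0: L2 entries (in reading order) 3, 0, 2, 1, 4 — all 5 distinct ✓
  L1 = 1: L2 entries (in reading order) 1, 4, 3, 0, 2 — all 5 distinct ✓
  L1 = 2: L2 entries (in reading order) 2, 1, 4, 3, 0 — all 5 distinct ✓
  L1 = 3: L2 entries (in reading order) 4, 3, 0, 2, 1 — all 5 distinct ✓
  L1 = 4: L2 entries (in reading order) 0, 2, 1, 4, 3 — all 5 distinct ✓
Every symbol of L1 meets every symbol of L2 exactly once, so all 25 pairs are distinct (25 of 25).
Conclusion: YES.

YES


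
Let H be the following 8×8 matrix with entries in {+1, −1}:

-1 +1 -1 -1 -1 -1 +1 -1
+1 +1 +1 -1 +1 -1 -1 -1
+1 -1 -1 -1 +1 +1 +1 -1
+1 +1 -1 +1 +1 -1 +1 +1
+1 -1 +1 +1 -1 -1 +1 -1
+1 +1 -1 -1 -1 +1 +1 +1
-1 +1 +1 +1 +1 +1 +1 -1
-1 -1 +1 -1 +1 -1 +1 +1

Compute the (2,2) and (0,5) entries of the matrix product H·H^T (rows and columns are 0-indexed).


Row 0 of H: [-1, 1, -1, -1, -1, -1, 1, -1].
Row 2 of H: [1, -1, -1, -1, 1, 1, 1, -1].
Row 5 of H: [1, 1, -1, -1, -1, 1, 1, 1].
(H·H^T)[2][2] = Σ_j H[2][j]·H[2][j] = (1)² + (-1)² + (-1)² + (-1)² + (1)² + (1)² + (1)² + (-1)² = 1 + 1 + 1 + 1 + 1 + 1 + 1 + 1 = 8.
(H·H^T)[0][5] = Σ_j H[0][j]·H[5][j] = (-1)·(1) + (1)·(1) + (-1)·(-1) + (-1)·(-1) + (-1)·(-1) + (-1)·(1) + (1)·(1) + (-1)·(1) = -1 + 1 + 1 + 1 + 1 + -1 + 1 + -1 = 2.
Rows 0 and 5 are not orthogonal (dot product = 2 ≠ 0), so H is not a Hadamard matrix.

(2,2) entry = 8; (0,5) entry = 2.


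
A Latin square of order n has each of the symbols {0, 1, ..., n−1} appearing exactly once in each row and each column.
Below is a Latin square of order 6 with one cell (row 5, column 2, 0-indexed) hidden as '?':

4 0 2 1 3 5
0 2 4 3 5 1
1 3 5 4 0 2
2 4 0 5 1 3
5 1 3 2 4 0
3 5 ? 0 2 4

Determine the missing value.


Row 5 contains symbols [0, 2, 3, 4, 5] — missing [1].
Column 2 contains symbols [0, 2, 3, 4, 5] — missing [1].
The missing symbol must appear in both missing sets; intersection = [1].
Therefore the hidden value is 1.

Missing value = 1.


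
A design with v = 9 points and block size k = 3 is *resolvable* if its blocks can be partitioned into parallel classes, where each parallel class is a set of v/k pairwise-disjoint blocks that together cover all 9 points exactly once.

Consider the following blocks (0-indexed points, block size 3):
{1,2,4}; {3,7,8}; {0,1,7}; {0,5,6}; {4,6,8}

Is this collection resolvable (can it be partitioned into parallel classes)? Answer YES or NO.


v = 9, block size k = 3, number of blocks = 5.
For resolvability, blocks must partition into parallel classes of size v/k = 3.
Total blocks must therefore be a multiple of 3: 5 = 3·1 + 2 ⇒ not divisible ✗.
Resolvable? NO.

NO


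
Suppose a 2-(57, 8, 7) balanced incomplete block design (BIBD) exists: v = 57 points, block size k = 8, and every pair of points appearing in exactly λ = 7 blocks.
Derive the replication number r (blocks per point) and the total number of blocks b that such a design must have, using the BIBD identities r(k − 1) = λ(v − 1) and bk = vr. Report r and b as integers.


Any 2-(v, k, λ) BIBD satisfies two necessary conditions:
  (i)  Each point sits in r blocks, and counting incidences through any fixed point gives r(k − 1) = λ(v − 1), so r = λ(v − 1)/(k − 1).
  (ii) Total incidences bk = vr, so b = vr/k.
Step 1: r = λ(v − 1)/(k − 1) = 7·(57 − 1)/(8 − 1) = 7·56/7 = 392/7 = 56.
Step 2: b = vr/k = 57·56/8 = 3192/8 = 399.
Check integrality: r = 56 ∈ Z ✓, b = 399 ∈ Z ✓.
(These identities are necessary conditions: they determine r and b for any design with these parameters, but do not by themselves prove that one exists.)

r = 56, b = 399.


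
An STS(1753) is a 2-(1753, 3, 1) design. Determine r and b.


An STS(v) is a 2-(v, 3, 1) BIBD: block size k = 3, λ = 1.
Replication: r(k − 1) = λ(v − 1) ⇒ r·2 = 1753 − 1 = 1752 ⇒ r = 876.
Block count: bk = vr ⇒ b·3 = 1753·876 = 1535628 ⇒ b = 511876.

r = 876, b = 511876.


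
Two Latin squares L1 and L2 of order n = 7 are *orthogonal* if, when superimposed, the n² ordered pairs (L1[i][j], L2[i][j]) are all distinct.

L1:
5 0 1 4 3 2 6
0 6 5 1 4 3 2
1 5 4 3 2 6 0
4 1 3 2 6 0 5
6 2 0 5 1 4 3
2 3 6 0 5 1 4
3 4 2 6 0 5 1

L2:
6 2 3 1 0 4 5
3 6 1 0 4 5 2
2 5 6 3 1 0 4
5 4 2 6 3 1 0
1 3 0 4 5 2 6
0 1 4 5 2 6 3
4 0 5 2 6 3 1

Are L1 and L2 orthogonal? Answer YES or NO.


Form the n² = 49 superimposed pairs (L1[i][j], L2[i][j]), row by row (rows and columns indexed from 0):
row 0: (5,6) (0,2) (1,3) (4,1) (3,0) (2,4) (6,5)
row 1: (0,3) (6,6) (5,1) (1,0) (4,4) (3,5) (2,2)
row 2: (1,2) (5,5) (4,6) (3,3) (2,1) (6,0) (0,4)
row 3: (4,5) (1,4) (3,2) (2,6) (6,3) (0,1) (5,0)
row 4: (6,1) (2,3) (0,0) (5,4) (1,5) (4,2) (3,6)
row 5: (2,0) (3,1) (6,4) (0,5) (5,2) (1,6) (4,3)
row 6: (3,4) (4,0) (2,5) (6,2) (0,6) (5,3) (1,1)
Orthogonality requires all 49 pairs distinct.
Check by first coordinate: for each symbol s of L1, list the L2 entries in the n cells where L1 = s; they must all differ.
  L1 = 0: L2 entries (in reading order) 2, 3, 4, 1, 0, 5, 6 — all 7 distinct ✓
  L1 = 1: L2 entries (in reading order) 3, 0, 2, 4, 5, 6, 1 — all 7 distinct ✓
  L1 = 2: L2 entries (in reading order) 4, 2, 1, 6, 3, 0, 5 — all 7 distinct ✓
  L1 = 3: L2 entries (in reading order) 0, 5, 3, 2, 6, 1, 4 — all 7 distinct ✓
  L1 = 4: L2 entries (in reading order) 1, 4, 6, 5, 2, 3, 0 — all 7 distinct ✓
  L1 = 5: L2 entries (in reading order) 6, 1, 5, 0, 4, 2, 3 — all 7 distinct ✓
  L1 = 6: L2 entries (in reading order) 5, 6, 0, 3, 1, 4, 2 — all 7 distinct ✓
Every symbol of L1 meets every symbol of L2 exactly once, so all 49 pairs are distinct (49 of 49).
Conclusion: YES.

YES


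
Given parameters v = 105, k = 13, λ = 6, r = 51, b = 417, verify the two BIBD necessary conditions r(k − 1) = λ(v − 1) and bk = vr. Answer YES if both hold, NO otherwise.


Condition (i): r(k − 1) = 51·12 = 612; λ(v − 1) = 6·104 = 624. Match? NO.
Condition (ii): bk = 417·13 = 5421; vr = 105·51 = 5355. Match? NO.
Both conditions hold? NO.

NO


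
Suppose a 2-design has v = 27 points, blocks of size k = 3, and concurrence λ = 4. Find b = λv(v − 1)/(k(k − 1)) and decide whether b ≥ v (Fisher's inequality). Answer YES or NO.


r = λ(v − 1)/(k − 1) = 4·26/2 = 52.
b = vr/k = 27·52/3 = 468.
Fisher's inequality: b ≥ v ⇔ 468 ≥ 27? YES.

YES


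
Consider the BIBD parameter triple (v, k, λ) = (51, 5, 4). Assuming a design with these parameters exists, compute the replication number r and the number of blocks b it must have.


Any 2-(v, k, λ) BIBD satisfies two necessary conditions:
  (i)  Each point sits in r blocks, and counting incidences through any fixed point gives r(k − 1) = λ(v − 1), so r = λ(v − 1)/(k − 1).
  (ii) Total incidences bk = vr, so b = vr/k.
Step 1: r = λ(v − 1)/(k − 1) = 4·(51 − 1)/(5 − 1) = 4·50/4 = 200/4 = 50.
Step 2: b = vr/k = 51·50/5 = 2550/5 = 510.
Check integrality: r = 50 ∈ Z ✓, b = 510 ∈ Z ✓.
(These identities are necessary conditions: they determine r and b for any design with these parameters, but do not by themselves prove that one exists.)

r = 50, b = 510.


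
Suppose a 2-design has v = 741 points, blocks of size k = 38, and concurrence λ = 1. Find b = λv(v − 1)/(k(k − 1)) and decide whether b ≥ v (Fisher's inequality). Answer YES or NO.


r = λ(v − 1)/(k − 1) = 1·740/37 = 20.
b = vr/k = 741·20/38 = 390.
Fisher's inequality: b ≥ v ⇔ 390 ≥ 741? NO.

NO


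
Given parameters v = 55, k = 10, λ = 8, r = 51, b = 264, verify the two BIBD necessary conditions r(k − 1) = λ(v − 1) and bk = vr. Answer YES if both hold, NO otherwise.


Condition (i): r(k − 1) = 51·9 = 459; λ(v − 1) = 8·54 = 432. Match? NO.
Condition (ii): bk = 264·10 = 2640; vr = 55·51 = 2805. Match? NO.
Both conditions hold? NO.

NO


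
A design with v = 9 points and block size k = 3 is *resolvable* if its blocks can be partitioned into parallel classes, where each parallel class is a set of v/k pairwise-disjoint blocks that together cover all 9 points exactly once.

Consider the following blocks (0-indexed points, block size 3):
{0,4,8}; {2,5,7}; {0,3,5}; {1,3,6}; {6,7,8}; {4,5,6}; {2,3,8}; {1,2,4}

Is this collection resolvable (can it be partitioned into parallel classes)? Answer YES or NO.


v = 9, block size k = 3, number of blocks = 8.
For resolvability, blocks must partition into parallel classes of size v/k = 3.
Total blocks must therefore be a multiple of 3: 8 = 3·2 + 2 ⇒ not divisible ✗.
Resolvable? NO.

NO


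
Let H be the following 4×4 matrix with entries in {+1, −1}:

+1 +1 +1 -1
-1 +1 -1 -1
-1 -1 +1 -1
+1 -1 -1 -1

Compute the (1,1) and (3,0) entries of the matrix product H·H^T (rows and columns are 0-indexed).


Row 0 of H: [1, 1, 1, -1].
Row 1 of H: [-1, 1, -1, -1].
Row 3 of H: [1, -1, -1, -1].
(H·H^T)[1][1] = Σ_j H[1][j]·H[1][j] = (-1)² + (1)² + (-1)² + (-1)² = 1 + 1 + 1 + 1 = 4.
(H·H^T)[3][0] = Σ_j H[3][j]·H[0][j] = (1)·(1) + (-1)·(1) + (-1)·(1) + (-1)·(-1) = 1 + -1 + -1 + 1 = 0.
So rows 3 and 0 are orthogonal; the diagonal entry equals n = 4.

(1,1) entry = 4; (3,0) entry = 0.


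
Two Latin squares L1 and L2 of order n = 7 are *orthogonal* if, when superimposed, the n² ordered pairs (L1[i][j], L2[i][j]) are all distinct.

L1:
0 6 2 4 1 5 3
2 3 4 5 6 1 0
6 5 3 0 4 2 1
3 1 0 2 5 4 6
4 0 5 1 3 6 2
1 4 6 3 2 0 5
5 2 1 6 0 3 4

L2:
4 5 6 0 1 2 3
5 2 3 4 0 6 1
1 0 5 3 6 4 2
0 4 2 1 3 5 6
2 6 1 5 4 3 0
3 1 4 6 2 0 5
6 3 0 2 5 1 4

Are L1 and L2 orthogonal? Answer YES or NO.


Form the n² = 49 superimposed pairs (L1[i][j], L2[i][j]), row by row (rows and columns indexed from 0):
row 0: (0,4) (6,5) (2,6) (4,0) (1,1) (5,2) (3,3)
row 1: (2,5) (3,2) (4,3) (5,4) (6,0) (1,6) (0,1)
row 2: (6,1) (5,0) (3,5) (0,3) (4,6) (2,4) (1,2)
row 3: (3,0) (1,4) (0,2) (2,1) (5,3) (4,5) (6,6)
row 4: (4,2) (0,6) (5,1) (1,5) (3,4) (6,3) (2,0)
row 5: (1,3) (4,1) (6,4) (3,6) (2,2) (0,0) (5,5)
row 6: (5,6) (2,3) (1,0) (6,2) (0,5) (3,1) (4,4)
Orthogonality requires all 49 pairs distinct.
Check by first coordinate: for each symbol s of L1, list the L2 entries in the n cells where L1 = s; they must all differ.
  L1 = 0: L2 entries (in reading order) 4, 1, 3, 2, 6, 0, 5 — all 7 distinct ✓
  L1 = 1: L2 entries (in reading order) 1, 6, 2, 4, 5, 3, 0 — all 7 distinct ✓
  L1 = 2: L2 entries (in reading order) 6, 5, 4, 1, 0, 2, 3 — all 7 distinct ✓
  L1 = 3: L2 entries (in reading order) 3, 2, 5, 0, 4, 6, 1 — all 7 distinct ✓
  L1 = 4: L2 entries (in reading order) 0, 3, 6, 5, 2, 1, 4 — all 7 distinct ✓
  L1 = 5: L2 entries (in reading order) 2, 4, 0, 3, 1, 5, 6 — all 7 distinct ✓
  L1 = 6: L2 entries (in reading order) 5, 0, 1, 6, 3, 4, 2 — all 7 distinct ✓
Every symbol of L1 meets every symbol of L2 exactly once, so all 49 pairs are distinct (49 of 49).
Conclusion: YES.

YES


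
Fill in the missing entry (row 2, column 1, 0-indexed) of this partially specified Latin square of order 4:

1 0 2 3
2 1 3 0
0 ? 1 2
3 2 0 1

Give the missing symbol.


Row 2 contains symbols [0, 1, 2] — missing [3].
Column 1 contains symbols [0, 1, 2] — missing [3].
The missing symbol must appear in both missing sets; intersection = [3].
Therefore the hidden value is 3.

Missing value = 3.


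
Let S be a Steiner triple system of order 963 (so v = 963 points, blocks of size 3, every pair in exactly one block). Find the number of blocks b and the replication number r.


An STS(v) is a 2-(v, 3, 1) BIBD: block size k = 3, λ = 1.
Replication: r(k − 1) = λ(v − 1) ⇒ r·2 = 963 − 1 = 962 ⇒ r = 481.
Block count: b = v(v − 1)/6 = 963·962/6 = 926406/6 = 154401.
(Check via bk = vr: 154401·3 = 463203 = 963·481 = 463203 ✓.)

r = 481, b = 154401.


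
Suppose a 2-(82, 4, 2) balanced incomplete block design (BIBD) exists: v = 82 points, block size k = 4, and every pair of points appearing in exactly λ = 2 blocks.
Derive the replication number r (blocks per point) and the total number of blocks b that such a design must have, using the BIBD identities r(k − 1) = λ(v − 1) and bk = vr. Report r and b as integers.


Any 2-(v, k, λ) BIBD satisfies two necessary conditions:
  (i)  Each point sits in r blocks, and counting incidences through any fixed point gives r(k − 1) = λ(v − 1), so r = λ(v − 1)/(k − 1).
  (ii) Total incidences bk = vr, so b = vr/k.
Step 1: r = λ(v − 1)/(k − 1) = 2·(82 − 1)/(4 − 1) = 2·81/3 = 162/3 = 54.
Step 2: b = vr/k = 82·54/4 = 4428/4 = 1107.
Check integrality: r = 54 ∈ Z ✓, b = 1107 ∈ Z ✓.
(These identities are necessary conditions: they determine r and b for any design with these parameters, but do not by themselves prove that one exists.)

r = 54, b = 1107.


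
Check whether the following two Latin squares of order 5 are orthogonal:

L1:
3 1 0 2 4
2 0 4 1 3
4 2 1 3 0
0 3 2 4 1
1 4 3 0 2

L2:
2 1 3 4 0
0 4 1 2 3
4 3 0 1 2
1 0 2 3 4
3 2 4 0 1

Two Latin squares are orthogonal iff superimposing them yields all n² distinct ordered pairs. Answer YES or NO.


Form the n² = 25 superimposed pairs (L1[i][j], L2[i][j]), row by row (rows and columns indexed from 0):
row 0: (3,2) (1,1) (0,3) (2,4) (4,0)
row 1: (2,0) (0,4) (4,1) (1,2) (3,3)
row 2: (4,4) (2,3) (1,0) (3,1) (0,2)
row 3: (0,1) (3,0) (2,2) (4,3) (1,4)
row 4: (1,3) (4,2) (3,4) (0,0) (2,1)
Orthogonality requires all 25 pairs distinct.
Check by first coordinate: for each symbol s of L1, list the L2 entries in the n cells where L1 = s; they must all differ.
  L1 = 0: L2 entries (in reading order) 3, 4, 2, 1, 0 — all 5 distinct ✓
  L1 = 1: L2 entries (in reading order) 1, 2, 0, 4, 3 — all 5 distinct ✓
  L1 = 2: L2 entries (in reading order) 4, 0, 3, 2, 1 — all 5 distinct ✓
  L1 = 3: L2 entries (in reading order) 2, 3, 1, 0, 4 — all 5 distinct ✓
  L1 = 4: L2 entries (in reading order) 0, 1, 4, 3, 2 — all 5 distinct ✓
Every symbol of L1 meets every symbol of L2 exactly once, so all 25 pairs are distinct (25 of 25).
Conclusion: YES.

YES


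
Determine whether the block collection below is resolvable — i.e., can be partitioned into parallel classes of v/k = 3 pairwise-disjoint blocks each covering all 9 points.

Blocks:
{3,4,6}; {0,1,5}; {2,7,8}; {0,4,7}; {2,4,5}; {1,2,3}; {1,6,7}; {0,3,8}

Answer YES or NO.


v = 9, block size k = 3, number of blocks = 8.
For resolvability, blocks must partition into parallel classes of size v/k = 3.
Total blocks must therefore be a multiple of 3: 8 = 3·2 + 2 ⇒ not divisible ✗.
Resolvable? NO.

NO


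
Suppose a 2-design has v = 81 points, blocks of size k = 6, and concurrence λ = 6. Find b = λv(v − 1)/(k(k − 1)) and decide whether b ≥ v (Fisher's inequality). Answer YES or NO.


b = λv(v − 1)/(k(k − 1)) = 6·81·80/(6·5) = 38880/30 = 1296.
Compare with v = 81: b ≥ v, so Fisher's inequality holds.

YES


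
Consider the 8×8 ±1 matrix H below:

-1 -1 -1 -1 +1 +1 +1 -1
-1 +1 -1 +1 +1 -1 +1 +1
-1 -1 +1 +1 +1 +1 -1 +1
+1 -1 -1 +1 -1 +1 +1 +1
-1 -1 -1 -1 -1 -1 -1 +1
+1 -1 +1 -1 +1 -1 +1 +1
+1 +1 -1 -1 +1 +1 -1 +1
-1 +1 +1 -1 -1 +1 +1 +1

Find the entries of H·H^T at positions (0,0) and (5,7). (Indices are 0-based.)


Row 0 of H: [-1, -1, -1, -1, 1, 1, 1, -1].
Row 5 of H: [1, -1, 1, -1, 1, -1, 1, 1].
Row 7 of H: [-1, 1, 1, -1, -1, 1, 1, 1].
(H·H^T)[0][0] = Σ_j H[0][j]·H[0][j] = (-1)² + (-1)² + (-1)² + (-1)² + (1)² + (1)² + (1)² + (-1)² = 1 + 1 + 1 + 1 + 1 + 1 + 1 + 1 = 8.
(H·H^T)[5][7] = Σ_j H[5][j]·H[7][j] = (1)·(-1) + (-1)·(1) + (1)·(1) + (-1)·(-1) + (1)·(-1) + (-1)·(1) + (1)·(1) + (1)·(1) = -1 + -1 + 1 + 1 + -1 + -1 + 1 + 1 = 0.
So rows 5 and 7 are orthogonal; the diagonal entry equals n = 8.

(0,0) entry = 8; (5,7) entry = 0.
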